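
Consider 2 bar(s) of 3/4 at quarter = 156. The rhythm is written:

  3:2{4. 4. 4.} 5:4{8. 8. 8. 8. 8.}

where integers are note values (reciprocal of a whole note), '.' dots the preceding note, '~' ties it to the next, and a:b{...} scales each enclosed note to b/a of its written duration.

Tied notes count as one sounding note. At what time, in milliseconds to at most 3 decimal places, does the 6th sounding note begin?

1. 0.0ms @ 0 + 384.615ms (1)
2. 384.615ms @ 1 + 384.615ms (1)
3. 769.231ms @ 2 + 384.615ms (1)
4. 1153.846ms @ 3 + 230.769ms (3/5)
5. 1384.615ms @ 18/5 + 230.769ms (3/5)
6. 1615.385ms @ 21/5 + 230.769ms (3/5)
7. 1846.154ms @ 24/5 + 230.769ms (3/5)
8. 2076.923ms @ 27/5 + 230.769ms (3/5)

note 6 onset = 21/5b = 1615.385ms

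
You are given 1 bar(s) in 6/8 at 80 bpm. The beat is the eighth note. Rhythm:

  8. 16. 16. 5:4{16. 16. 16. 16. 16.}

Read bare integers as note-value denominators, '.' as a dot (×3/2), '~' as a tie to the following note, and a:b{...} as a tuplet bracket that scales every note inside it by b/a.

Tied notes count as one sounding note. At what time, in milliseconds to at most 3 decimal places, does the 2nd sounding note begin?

1. 0.0ms @ 0 + 1125.0ms (3/2)
2. 1125.0ms @ 3/2 + 562.5ms (3/4)
3. 1687.5ms @ 9/4 + 562.5ms (3/4)
4. 2250.0ms @ 3 + 450.0ms (3/5)
5. 2700.0ms @ 18/5 + 450.0ms (3/5)
6. 3150.0ms @ 21/5 + 450.0ms (3/5)
7. 3600.0ms @ 24/5 + 450.0ms (3/5)
8. 4050.0ms @ 27/5 + 450.0ms (3/5)

note 2 onset = 3/2b = 1125.0ms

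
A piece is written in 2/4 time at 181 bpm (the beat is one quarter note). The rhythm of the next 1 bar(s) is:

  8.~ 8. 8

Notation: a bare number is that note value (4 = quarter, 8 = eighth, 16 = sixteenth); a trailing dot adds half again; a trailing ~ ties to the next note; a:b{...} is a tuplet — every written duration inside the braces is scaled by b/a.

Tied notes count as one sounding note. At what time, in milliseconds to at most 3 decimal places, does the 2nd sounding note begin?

1. 0.0ms @ 0 + 497.238ms (3/2)
2. 497.238ms @ 3/2 + 165.746ms (1/2)

note 2 onset = 3/2b = 497.238ms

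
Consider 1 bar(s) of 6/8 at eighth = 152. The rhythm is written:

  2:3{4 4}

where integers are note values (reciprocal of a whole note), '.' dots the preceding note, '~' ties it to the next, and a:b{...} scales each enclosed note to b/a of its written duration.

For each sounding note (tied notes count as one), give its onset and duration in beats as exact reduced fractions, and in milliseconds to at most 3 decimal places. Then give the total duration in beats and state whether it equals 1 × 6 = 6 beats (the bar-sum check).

1) 0.0ms=0b +1184.211ms=3b
2) 1184.211ms=3b +1184.211ms=3b
Σ=6b of 6 (152bpm 6/8) — PASS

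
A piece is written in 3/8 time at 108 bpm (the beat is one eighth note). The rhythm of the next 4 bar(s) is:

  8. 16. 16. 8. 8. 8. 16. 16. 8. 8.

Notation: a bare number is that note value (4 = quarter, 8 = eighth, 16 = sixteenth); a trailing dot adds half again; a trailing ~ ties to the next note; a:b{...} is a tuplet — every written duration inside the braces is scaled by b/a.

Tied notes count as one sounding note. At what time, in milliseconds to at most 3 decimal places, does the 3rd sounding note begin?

note 3 onset = 9/4b = 1250.0ms

1. 0.0ms @ 0 + 833.333ms (3/2)
2. 833.333ms @ 3/2 + 416.667ms (3/4)
3. 1250.0ms @ 9/4 + 416.667ms (3/4)
4. 1666.667ms @ 3 + 833.333ms (3/2)
5. 2500.0ms @ 9/2 + 833.333ms (3/2)
6. 3333.333ms @ 6 + 833.333ms (3/2)
7. 4166.667ms @ 15/2 + 416.667ms (3/4)
8. 4583.333ms @ 33/4 + 416.667ms (3/4)
9. 5000.0ms @ 9 + 833.333ms (3/2)
10. 5833.333ms @ 21/2 + 833.333ms (3/2)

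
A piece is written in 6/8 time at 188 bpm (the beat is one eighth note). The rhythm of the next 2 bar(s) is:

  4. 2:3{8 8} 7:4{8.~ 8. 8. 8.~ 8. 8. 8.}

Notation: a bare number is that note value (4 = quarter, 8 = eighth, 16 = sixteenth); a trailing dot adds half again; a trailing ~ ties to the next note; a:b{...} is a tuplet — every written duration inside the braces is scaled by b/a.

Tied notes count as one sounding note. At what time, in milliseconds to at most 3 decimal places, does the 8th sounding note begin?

note 8 onset = 78/7b = 3556.231ms

1. 0.0ms @ 0 + 957.447ms (3)
2. 957.447ms @ 3 + 478.723ms (3/2)
3. 1436.17ms @ 9/2 + 478.723ms (3/2)
4. 1914.894ms @ 6 + 547.112ms (12/7)
5. 2462.006ms @ 54/7 + 273.556ms (6/7)
6. 2735.562ms @ 60/7 + 547.112ms (12/7)
7. 3282.675ms @ 72/7 + 273.556ms (6/7)
8. 3556.231ms @ 78/7 + 273.556ms (6/7)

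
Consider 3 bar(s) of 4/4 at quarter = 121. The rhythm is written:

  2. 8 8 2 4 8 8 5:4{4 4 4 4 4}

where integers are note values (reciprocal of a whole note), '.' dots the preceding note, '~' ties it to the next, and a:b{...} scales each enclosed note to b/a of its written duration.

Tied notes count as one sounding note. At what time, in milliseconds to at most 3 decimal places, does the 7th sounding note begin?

note 7 onset = 15/2b = 3719.008ms

1. 0.0ms @ 0 + 1487.603ms (3)
2. 1487.603ms @ 3 + 247.934ms (1/2)
3. 1735.537ms @ 7/2 + 247.934ms (1/2)
4. 1983.471ms @ 4 + 991.736ms (2)
5. 2975.207ms @ 6 + 495.868ms (1)
6. 3471.074ms @ 7 + 247.934ms (1/2)
7. 3719.008ms @ 15/2 + 247.934ms (1/2)
8. 3966.942ms @ 8 + 396.694ms (4/5)
9. 4363.636ms @ 44/5 + 396.694ms (4/5)
10. 4760.331ms @ 48/5 + 396.694ms (4/5)
11. 5157.025ms @ 52/5 + 396.694ms (4/5)
12. 5553.719ms @ 56/5 + 396.694ms (4/5)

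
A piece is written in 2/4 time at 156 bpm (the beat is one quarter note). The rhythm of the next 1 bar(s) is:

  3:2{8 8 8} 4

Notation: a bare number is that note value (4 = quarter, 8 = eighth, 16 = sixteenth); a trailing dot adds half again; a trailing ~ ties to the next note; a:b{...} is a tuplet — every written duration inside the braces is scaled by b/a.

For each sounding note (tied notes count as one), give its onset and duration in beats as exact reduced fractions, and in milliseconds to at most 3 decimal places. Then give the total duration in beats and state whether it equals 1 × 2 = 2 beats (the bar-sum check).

1) 0.0ms=0b +128.205ms=1/3b
2) 128.205ms=1/3b +128.205ms=1/3b
3) 256.41ms=2/3b +128.205ms=1/3b
4) 384.615ms=1b +384.615ms=1b
Σ=2b of 2 (156bpm 2/4) — PASS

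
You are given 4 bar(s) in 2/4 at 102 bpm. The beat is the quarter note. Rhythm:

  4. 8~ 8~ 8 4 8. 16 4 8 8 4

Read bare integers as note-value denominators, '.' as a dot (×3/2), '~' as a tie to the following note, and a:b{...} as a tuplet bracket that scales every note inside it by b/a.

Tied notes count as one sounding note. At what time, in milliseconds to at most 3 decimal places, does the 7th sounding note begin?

note 7 onset = 6b = 3529.412ms

1. 0.0ms @ 0 + 882.353ms (3/2)
2. 882.353ms @ 3/2 + 882.353ms (3/2)
3. 1764.706ms @ 3 + 588.235ms (1)
4. 2352.941ms @ 4 + 441.176ms (3/4)
5. 2794.118ms @ 19/4 + 147.059ms (1/4)
6. 2941.176ms @ 5 + 588.235ms (1)
7. 3529.412ms @ 6 + 294.118ms (1/2)
8. 3823.529ms @ 13/2 + 294.118ms (1/2)
9. 4117.647ms @ 7 + 588.235ms (1)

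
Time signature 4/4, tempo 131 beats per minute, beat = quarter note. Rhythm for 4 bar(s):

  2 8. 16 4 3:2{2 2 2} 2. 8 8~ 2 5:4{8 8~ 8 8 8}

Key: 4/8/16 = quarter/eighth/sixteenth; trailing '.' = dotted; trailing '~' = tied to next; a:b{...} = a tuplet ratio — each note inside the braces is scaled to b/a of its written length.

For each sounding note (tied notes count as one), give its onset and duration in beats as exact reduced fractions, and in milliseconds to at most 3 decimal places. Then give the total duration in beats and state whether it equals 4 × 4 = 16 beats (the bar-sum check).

1) 0.0ms=0b +916.031ms=2b
2) 916.031ms=2b +343.511ms=3/4b
3) 1259.542ms=11/4b +114.504ms=1/4b
4) 1374.046ms=3b +458.015ms=1b
5) 1832.061ms=4b +610.687ms=4/3b
6) 2442.748ms=16/3b +610.687ms=4/3b
7) 3053.435ms=20/3b +610.687ms=4/3b
8) 3664.122ms=8b +1374.046ms=3b
9) 5038.168ms=11b +229.008ms=1/2b
10) 5267.176ms=23/2b +1145.038ms=5/2b
11) 6412.214ms=14b +183.206ms=2/5b
12) 6595.42ms=72/5b +366.412ms=4/5b
13) 6961.832ms=76/5b +183.206ms=2/5b
14) 7145.038ms=78/5b +183.206ms=2/5b
Σ=16b of 16 (131bpm 4/4) — PASS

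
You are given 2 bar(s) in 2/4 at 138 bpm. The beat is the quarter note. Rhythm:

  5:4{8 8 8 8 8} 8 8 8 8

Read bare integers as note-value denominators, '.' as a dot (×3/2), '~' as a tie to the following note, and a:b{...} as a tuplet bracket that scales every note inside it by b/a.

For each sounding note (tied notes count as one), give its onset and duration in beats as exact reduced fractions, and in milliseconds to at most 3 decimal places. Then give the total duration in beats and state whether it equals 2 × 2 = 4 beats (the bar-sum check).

1) 0.0ms=0b +173.913ms=2/5b
2) 173.913ms=2/5b +173.913ms=2/5b
3) 347.826ms=4/5b +173.913ms=2/5b
4) 521.739ms=6/5b +173.913ms=2/5b
5) 695.652ms=8/5b +173.913ms=2/5b
6) 869.565ms=2b +217.391ms=1/2b
7) 1086.957ms=5/2b +217.391ms=1/2b
8) 1304.348ms=3b +217.391ms=1/2b
9) 1521.739ms=7/2b +217.391ms=1/2b
Σ=4b of 4 (138bpm 2/4) — PASS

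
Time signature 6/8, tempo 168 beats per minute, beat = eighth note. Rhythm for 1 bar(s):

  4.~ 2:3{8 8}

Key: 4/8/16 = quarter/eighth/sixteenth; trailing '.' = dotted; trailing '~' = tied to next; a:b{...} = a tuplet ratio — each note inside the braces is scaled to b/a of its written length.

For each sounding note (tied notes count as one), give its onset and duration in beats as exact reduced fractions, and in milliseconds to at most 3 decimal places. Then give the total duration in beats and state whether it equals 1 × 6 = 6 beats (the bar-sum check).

1) 0.0ms=0b +1607.143ms=9/2b
2) 1607.143ms=9/2b +535.714ms=3/2b
Σ=6b of 6 (168bpm 6/8) — PASS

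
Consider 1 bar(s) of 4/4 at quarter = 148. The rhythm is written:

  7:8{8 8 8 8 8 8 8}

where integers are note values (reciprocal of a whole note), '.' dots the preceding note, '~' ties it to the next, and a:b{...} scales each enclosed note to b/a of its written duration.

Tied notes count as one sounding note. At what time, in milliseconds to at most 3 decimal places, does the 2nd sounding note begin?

note 2 onset = 4/7b = 231.66ms

1. 0.0ms @ 0 + 231.66ms (4/7)
2. 231.66ms @ 4/7 + 231.66ms (4/7)
3. 463.32ms @ 8/7 + 231.66ms (4/7)
4. 694.981ms @ 12/7 + 231.66ms (4/7)
5. 926.641ms @ 16/7 + 231.66ms (4/7)
6. 1158.301ms @ 20/7 + 231.66ms (4/7)
7. 1389.961ms @ 24/7 + 231.66ms (4/7)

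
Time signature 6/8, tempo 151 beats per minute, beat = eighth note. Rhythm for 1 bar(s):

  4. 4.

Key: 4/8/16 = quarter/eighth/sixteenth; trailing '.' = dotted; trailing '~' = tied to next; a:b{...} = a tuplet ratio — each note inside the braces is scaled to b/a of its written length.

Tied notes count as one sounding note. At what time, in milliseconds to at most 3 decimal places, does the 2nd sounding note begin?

note 2 onset = 3b = 1192.053ms

1. 0.0ms @ 0 + 1192.053ms (3)
2. 1192.053ms @ 3 + 1192.053ms (3)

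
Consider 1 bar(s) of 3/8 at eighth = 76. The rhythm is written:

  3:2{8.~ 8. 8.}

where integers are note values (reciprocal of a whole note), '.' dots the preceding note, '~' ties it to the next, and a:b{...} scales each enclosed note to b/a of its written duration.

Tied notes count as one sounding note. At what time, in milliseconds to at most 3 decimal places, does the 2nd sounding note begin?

note 2 onset = 2b = 1578.947ms

1. 0.0ms @ 0 + 1578.947ms (2)
2. 1578.947ms @ 2 + 789.474ms (1)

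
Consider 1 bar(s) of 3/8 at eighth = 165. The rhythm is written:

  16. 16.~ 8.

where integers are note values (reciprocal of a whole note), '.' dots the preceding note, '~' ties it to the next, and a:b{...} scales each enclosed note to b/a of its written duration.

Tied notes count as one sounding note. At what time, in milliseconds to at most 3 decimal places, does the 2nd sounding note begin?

note 2 onset = 3/4b = 272.727ms

1. 0.0ms @ 0 + 272.727ms (3/4)
2. 272.727ms @ 3/4 + 818.182ms (9/4)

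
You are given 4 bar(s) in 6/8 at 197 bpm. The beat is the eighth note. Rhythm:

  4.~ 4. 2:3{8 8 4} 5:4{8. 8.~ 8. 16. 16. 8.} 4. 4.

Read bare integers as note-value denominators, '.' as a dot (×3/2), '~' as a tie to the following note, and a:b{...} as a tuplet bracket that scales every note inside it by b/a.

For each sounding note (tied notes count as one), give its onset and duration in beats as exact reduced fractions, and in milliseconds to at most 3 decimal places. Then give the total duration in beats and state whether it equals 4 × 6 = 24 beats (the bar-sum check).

1) 0.0ms=0b +1827.411ms=6b
2) 1827.411ms=6b +456.853ms=3/2b
3) 2284.264ms=15/2b +456.853ms=3/2b
4) 2741.117ms=9b +913.706ms=3b
5) 3654.822ms=12b +365.482ms=6/5b
6) 4020.305ms=66/5b +730.964ms=12/5b
7) 4751.269ms=78/5b +182.741ms=3/5b
8) 4934.01ms=81/5b +182.741ms=3/5b
9) 5116.751ms=84/5b +365.482ms=6/5b
10) 5482.234ms=18b +913.706ms=3b
11) 6395.939ms=21b +913.706ms=3b
Σ=24b of 24 (197bpm 6/8) — PASS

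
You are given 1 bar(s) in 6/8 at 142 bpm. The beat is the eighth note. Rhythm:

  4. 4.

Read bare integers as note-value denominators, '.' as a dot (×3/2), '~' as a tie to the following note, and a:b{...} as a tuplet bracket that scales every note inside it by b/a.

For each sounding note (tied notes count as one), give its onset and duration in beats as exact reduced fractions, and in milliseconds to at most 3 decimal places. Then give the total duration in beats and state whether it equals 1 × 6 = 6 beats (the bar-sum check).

1) 0.0ms=0b +1267.606ms=3b
2) 1267.606ms=3b +1267.606ms=3b
Σ=6b of 6 (142bpm 6/8) — PASS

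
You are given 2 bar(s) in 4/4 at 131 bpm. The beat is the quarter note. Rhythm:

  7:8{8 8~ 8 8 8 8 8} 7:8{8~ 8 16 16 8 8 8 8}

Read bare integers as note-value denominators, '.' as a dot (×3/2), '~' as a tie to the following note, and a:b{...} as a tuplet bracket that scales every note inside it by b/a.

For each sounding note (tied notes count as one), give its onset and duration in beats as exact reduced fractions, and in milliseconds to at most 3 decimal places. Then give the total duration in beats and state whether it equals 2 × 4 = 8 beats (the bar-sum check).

1) 0.0ms=0b +261.723ms=4/7b
2) 261.723ms=4/7b +523.446ms=8/7b
3) 785.169ms=12/7b +261.723ms=4/7b
4) 1046.892ms=16/7b +261.723ms=4/7b
5) 1308.615ms=20/7b +261.723ms=4/7b
6) 1570.338ms=24/7b +261.723ms=4/7b
7) 1832.061ms=4b +523.446ms=8/7b
8) 2355.507ms=36/7b +130.862ms=2/7b
9) 2486.369ms=38/7b +130.862ms=2/7b
10) 2617.23ms=40/7b +261.723ms=4/7b
11) 2878.953ms=44/7b +261.723ms=4/7b
12) 3140.676ms=48/7b +261.723ms=4/7b
13) 3402.399ms=52/7b +261.723ms=4/7b
Σ=8b of 8 (131bpm 4/4) — PASS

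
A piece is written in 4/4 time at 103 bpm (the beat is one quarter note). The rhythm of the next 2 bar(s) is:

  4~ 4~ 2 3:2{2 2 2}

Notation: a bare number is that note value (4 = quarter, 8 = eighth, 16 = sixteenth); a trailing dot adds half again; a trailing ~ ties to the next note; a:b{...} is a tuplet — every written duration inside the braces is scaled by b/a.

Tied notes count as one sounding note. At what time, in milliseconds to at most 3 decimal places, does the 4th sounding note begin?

1. 0.0ms @ 0 + 2330.097ms (4)
2. 2330.097ms @ 4 + 776.699ms (4/3)
3. 3106.796ms @ 16/3 + 776.699ms (4/3)
4. 3883.495ms @ 20/3 + 776.699ms (4/3)

note 4 onset = 20/3b = 3883.495ms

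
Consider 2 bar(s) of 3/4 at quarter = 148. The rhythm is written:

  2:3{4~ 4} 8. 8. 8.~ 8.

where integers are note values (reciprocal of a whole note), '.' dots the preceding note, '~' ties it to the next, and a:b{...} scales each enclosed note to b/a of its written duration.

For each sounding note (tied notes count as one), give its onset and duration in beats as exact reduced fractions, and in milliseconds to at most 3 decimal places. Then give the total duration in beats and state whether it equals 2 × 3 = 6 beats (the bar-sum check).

1) 0.0ms=0b +1216.216ms=3b
2) 1216.216ms=3b +304.054ms=3/4b
3) 1520.27ms=15/4b +304.054ms=3/4b
4) 1824.324ms=9/2b +608.108ms=3/2b
Σ=6b of 6 (148bpm 3/4) — PASS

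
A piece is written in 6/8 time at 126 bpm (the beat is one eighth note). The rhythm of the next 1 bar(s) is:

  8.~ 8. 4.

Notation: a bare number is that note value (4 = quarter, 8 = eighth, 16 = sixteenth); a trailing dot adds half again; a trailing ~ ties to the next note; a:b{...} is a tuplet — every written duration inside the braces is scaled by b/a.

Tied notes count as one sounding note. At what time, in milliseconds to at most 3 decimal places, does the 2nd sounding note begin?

note 2 onset = 3b = 1428.571ms

1. 0.0ms @ 0 + 1428.571ms (3)
2. 1428.571ms @ 3 + 1428.571ms (3)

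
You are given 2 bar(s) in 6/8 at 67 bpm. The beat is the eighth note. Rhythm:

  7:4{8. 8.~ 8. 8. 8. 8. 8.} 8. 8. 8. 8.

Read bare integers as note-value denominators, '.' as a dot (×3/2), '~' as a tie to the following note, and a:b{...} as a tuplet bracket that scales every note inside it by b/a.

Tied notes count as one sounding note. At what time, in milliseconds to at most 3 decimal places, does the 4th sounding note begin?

1. 0.0ms @ 0 + 767.591ms (6/7)
2. 767.591ms @ 6/7 + 1535.181ms (12/7)
3. 2302.772ms @ 18/7 + 767.591ms (6/7)
4. 3070.362ms @ 24/7 + 767.591ms (6/7)
5. 3837.953ms @ 30/7 + 767.591ms (6/7)
6. 4605.544ms @ 36/7 + 767.591ms (6/7)
7. 5373.134ms @ 6 + 1343.284ms (3/2)
8. 6716.418ms @ 15/2 + 1343.284ms (3/2)
9. 8059.701ms @ 9 + 1343.284ms (3/2)
10. 9402.985ms @ 21/2 + 1343.284ms (3/2)

note 4 onset = 24/7b = 3070.362ms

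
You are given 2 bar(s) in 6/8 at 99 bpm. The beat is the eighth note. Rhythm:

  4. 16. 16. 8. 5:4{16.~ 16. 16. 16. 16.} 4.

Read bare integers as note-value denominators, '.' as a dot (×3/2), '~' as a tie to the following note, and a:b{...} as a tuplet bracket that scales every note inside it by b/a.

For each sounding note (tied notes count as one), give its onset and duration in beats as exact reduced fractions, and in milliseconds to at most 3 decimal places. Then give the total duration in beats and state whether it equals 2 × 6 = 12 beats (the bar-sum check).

1) 0.0ms=0b +1818.182ms=3b
2) 1818.182ms=3b +454.545ms=3/4b
3) 2272.727ms=15/4b +454.545ms=3/4b
4) 2727.273ms=9/2b +909.091ms=3/2b
5) 3636.364ms=6b +727.273ms=6/5b
6) 4363.636ms=36/5b +363.636ms=3/5b
7) 4727.273ms=39/5b +363.636ms=3/5b
8) 5090.909ms=42/5b +363.636ms=3/5b
9) 5454.545ms=9b +1818.182ms=3b
Σ=12b of 12 (99bpm 6/8) — PASS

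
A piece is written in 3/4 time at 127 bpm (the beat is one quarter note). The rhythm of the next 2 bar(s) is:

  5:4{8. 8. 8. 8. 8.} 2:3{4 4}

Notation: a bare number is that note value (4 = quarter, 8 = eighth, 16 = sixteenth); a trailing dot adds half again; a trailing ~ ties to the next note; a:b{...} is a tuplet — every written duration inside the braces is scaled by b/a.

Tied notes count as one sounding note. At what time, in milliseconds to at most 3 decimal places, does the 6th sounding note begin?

1. 0.0ms @ 0 + 283.465ms (3/5)
2. 283.465ms @ 3/5 + 283.465ms (3/5)
3. 566.929ms @ 6/5 + 283.465ms (3/5)
4. 850.394ms @ 9/5 + 283.465ms (3/5)
5. 1133.858ms @ 12/5 + 283.465ms (3/5)
6. 1417.323ms @ 3 + 708.661ms (3/2)
7. 2125.984ms @ 9/2 + 708.661ms (3/2)

note 6 onset = 3b = 1417.323ms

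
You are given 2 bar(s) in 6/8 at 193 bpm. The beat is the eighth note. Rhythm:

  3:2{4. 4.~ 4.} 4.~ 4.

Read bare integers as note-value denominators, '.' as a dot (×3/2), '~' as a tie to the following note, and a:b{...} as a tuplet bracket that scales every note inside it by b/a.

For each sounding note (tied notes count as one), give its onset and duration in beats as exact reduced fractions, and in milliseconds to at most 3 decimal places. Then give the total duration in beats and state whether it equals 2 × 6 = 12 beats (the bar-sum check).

1) 0.0ms=0b +621.762ms=2b
2) 621.762ms=2b +1243.523ms=4b
3) 1865.285ms=6b +1865.285ms=6b
Σ=12b of 12 (193bpm 6/8) — PASS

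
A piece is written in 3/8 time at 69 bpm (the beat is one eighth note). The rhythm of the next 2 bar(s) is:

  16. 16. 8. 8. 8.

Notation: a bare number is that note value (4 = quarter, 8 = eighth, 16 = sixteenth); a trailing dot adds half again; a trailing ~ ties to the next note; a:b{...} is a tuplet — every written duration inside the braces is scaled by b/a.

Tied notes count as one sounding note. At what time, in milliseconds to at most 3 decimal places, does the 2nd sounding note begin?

note 2 onset = 3/4b = 652.174ms

1. 0.0ms @ 0 + 652.174ms (3/4)
2. 652.174ms @ 3/4 + 652.174ms (3/4)
3. 1304.348ms @ 3/2 + 1304.348ms (3/2)
4. 2608.696ms @ 3 + 1304.348ms (3/2)
5. 3913.043ms @ 9/2 + 1304.348ms (3/2)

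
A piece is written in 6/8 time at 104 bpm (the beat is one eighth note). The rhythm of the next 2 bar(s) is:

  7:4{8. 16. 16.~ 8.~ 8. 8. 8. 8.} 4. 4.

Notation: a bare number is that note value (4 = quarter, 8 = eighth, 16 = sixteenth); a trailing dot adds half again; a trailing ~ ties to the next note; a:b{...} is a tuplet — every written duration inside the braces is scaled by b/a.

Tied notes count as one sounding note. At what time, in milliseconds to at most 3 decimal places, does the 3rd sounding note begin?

1. 0.0ms @ 0 + 494.505ms (6/7)
2. 494.505ms @ 6/7 + 247.253ms (3/7)
3. 741.758ms @ 9/7 + 1236.264ms (15/7)
4. 1978.022ms @ 24/7 + 494.505ms (6/7)
5. 2472.527ms @ 30/7 + 494.505ms (6/7)
6. 2967.033ms @ 36/7 + 494.505ms (6/7)
7. 3461.538ms @ 6 + 1730.769ms (3)
8. 5192.308ms @ 9 + 1730.769ms (3)

note 3 onset = 9/7b = 741.758ms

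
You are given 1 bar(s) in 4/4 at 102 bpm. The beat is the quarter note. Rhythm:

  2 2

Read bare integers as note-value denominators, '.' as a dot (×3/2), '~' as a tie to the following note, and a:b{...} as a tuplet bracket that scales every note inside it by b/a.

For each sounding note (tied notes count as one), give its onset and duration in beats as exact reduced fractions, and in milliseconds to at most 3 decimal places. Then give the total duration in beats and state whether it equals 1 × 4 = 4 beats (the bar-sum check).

1) 0.0ms=0b +1176.471ms=2b
2) 1176.471ms=2b +1176.471ms=2b
Σ=4b of 4 (102bpm 4/4) — PASS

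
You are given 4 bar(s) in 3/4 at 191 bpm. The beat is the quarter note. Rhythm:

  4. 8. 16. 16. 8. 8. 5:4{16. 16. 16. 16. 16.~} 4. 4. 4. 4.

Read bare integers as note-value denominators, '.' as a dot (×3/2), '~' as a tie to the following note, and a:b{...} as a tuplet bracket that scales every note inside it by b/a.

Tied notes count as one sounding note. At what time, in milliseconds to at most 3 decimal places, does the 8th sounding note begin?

1. 0.0ms @ 0 + 471.204ms (3/2)
2. 471.204ms @ 3/2 + 235.602ms (3/4)
3. 706.806ms @ 9/4 + 117.801ms (3/8)
4. 824.607ms @ 21/8 + 117.801ms (3/8)
5. 942.408ms @ 3 + 235.602ms (3/4)
6. 1178.01ms @ 15/4 + 235.602ms (3/4)
7. 1413.613ms @ 9/2 + 94.241ms (3/10)
8. 1507.853ms @ 24/5 + 94.241ms (3/10)
9. 1602.094ms @ 51/10 + 94.241ms (3/10)
10. 1696.335ms @ 27/5 + 94.241ms (3/10)
11. 1790.576ms @ 57/10 + 565.445ms (9/5)
12. 2356.021ms @ 15/2 + 471.204ms (3/2)
13. 2827.225ms @ 9 + 471.204ms (3/2)
14. 3298.429ms @ 21/2 + 471.204ms (3/2)

note 8 onset = 24/5b = 1507.853ms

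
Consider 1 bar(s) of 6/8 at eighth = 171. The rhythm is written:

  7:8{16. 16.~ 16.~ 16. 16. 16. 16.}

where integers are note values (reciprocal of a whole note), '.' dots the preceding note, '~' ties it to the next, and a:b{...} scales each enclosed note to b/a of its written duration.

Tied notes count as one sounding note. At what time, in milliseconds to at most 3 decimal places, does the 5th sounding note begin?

1. 0.0ms @ 0 + 300.752ms (6/7)
2. 300.752ms @ 6/7 + 902.256ms (18/7)
3. 1203.008ms @ 24/7 + 300.752ms (6/7)
4. 1503.759ms @ 30/7 + 300.752ms (6/7)
5. 1804.511ms @ 36/7 + 300.752ms (6/7)

note 5 onset = 36/7b = 1804.511ms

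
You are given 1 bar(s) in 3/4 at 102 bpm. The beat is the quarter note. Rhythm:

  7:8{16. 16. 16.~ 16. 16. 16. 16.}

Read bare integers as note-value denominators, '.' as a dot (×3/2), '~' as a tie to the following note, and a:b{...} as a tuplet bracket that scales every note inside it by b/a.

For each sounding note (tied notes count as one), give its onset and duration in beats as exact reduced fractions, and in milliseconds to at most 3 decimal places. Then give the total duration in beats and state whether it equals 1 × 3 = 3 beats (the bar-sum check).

1) 0.0ms=0b +252.101ms=3/7b
2) 252.101ms=3/7b +252.101ms=3/7b
3) 504.202ms=6/7b +504.202ms=6/7b
4) 1008.403ms=12/7b +252.101ms=3/7b
5) 1260.504ms=15/7b +252.101ms=3/7b
6) 1512.605ms=18/7b +252.101ms=3/7b
Σ=3b of 3 (102bpm 3/4) — PASS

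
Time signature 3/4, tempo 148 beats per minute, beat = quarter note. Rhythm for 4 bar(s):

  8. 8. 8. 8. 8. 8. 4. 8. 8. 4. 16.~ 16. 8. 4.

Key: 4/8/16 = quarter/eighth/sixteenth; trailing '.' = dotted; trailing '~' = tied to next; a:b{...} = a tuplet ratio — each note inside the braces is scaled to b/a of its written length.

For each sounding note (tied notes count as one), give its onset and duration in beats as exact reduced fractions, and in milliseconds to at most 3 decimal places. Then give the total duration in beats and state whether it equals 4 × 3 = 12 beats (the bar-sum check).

1) 0.0ms=0b +304.054ms=3/4b
2) 304.054ms=3/4b +304.054ms=3/4b
3) 608.108ms=3/2b +304.054ms=3/4b
4) 912.162ms=9/4b +304.054ms=3/4b
5) 1216.216ms=3b +304.054ms=3/4b
6) 1520.27ms=15/4b +304.054ms=3/4b
7) 1824.324ms=9/2b +608.108ms=3/2b
8) 2432.432ms=6b +304.054ms=3/4b
9) 2736.486ms=27/4b +304.054ms=3/4b
10) 3040.541ms=15/2b +608.108ms=3/2b
11) 3648.649ms=9b +304.054ms=3/4b
12) 3952.703ms=39/4b +304.054ms=3/4b
13) 4256.757ms=21/2b +608.108ms=3/2b
Σ=12b of 12 (148bpm 3/4) — PASS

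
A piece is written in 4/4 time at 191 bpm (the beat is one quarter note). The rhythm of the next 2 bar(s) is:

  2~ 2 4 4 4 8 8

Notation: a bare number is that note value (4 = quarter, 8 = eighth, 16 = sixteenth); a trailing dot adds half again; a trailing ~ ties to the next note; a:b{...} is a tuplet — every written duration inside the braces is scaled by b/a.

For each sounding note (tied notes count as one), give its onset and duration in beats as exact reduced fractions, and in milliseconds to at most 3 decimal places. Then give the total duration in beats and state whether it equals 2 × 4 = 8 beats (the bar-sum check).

1) 0.0ms=0b +1256.545ms=4b
2) 1256.545ms=4b +314.136ms=1b
3) 1570.681ms=5b +314.136ms=1b
4) 1884.817ms=6b +314.136ms=1b
5) 2198.953ms=7b +157.068ms=1/2b
6) 2356.021ms=15/2b +157.068ms=1/2b
Σ=8b of 8 (191bpm 4/4) — PASS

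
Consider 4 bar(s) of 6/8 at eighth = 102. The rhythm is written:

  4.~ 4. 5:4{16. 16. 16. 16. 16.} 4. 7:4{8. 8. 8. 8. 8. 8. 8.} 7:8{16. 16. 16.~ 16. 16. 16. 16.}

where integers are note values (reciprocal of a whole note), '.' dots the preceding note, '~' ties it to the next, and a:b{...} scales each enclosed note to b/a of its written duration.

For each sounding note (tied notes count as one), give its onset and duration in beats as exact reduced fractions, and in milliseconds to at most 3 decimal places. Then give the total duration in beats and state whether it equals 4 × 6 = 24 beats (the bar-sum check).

1) 0.0ms=0b +3529.412ms=6b
2) 3529.412ms=6b +352.941ms=3/5b
3) 3882.353ms=33/5b +352.941ms=3/5b
4) 4235.294ms=36/5b +352.941ms=3/5b
5) 4588.235ms=39/5b +352.941ms=3/5b
6) 4941.176ms=42/5b +352.941ms=3/5b
7) 5294.118ms=9b +1764.706ms=3b
8) 7058.824ms=12b +504.202ms=6/7b
9) 7563.025ms=90/7b +504.202ms=6/7b
10) 8067.227ms=96/7b +504.202ms=6/7b
11) 8571.429ms=102/7b +504.202ms=6/7b
12) 9075.63ms=108/7b +504.202ms=6/7b
13) 9579.832ms=114/7b +504.202ms=6/7b
14) 10084.034ms=120/7b +504.202ms=6/7b
15) 10588.235ms=18b +504.202ms=6/7b
16) 11092.437ms=132/7b +504.202ms=6/7b
17) 11596.639ms=138/7b +1008.403ms=12/7b
18) 12605.042ms=150/7b +504.202ms=6/7b
19) 13109.244ms=156/7b +504.202ms=6/7b
20) 13613.445ms=162/7b +504.202ms=6/7b
Σ=24b of 24 (102bpm 6/8) — PASS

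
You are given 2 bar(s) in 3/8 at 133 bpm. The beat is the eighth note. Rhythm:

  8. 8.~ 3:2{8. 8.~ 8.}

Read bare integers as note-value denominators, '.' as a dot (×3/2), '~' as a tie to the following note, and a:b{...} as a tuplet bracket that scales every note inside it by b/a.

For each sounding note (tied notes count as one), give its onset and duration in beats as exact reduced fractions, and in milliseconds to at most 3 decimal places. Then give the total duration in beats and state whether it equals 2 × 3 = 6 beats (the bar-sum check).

1) 0.0ms=0b +676.692ms=3/2b
2) 676.692ms=3/2b +1127.82ms=5/2b
3) 1804.511ms=4b +902.256ms=2b
Σ=6b of 6 (133bpm 3/8) — PASS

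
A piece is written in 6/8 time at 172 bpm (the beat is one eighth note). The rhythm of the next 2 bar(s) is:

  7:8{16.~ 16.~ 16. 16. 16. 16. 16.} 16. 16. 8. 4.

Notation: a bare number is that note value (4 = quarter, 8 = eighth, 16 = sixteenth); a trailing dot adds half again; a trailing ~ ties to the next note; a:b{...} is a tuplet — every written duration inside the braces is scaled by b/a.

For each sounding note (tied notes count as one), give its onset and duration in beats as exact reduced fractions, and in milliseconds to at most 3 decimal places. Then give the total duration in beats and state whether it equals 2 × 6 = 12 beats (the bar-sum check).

1) 0.0ms=0b +897.01ms=18/7b
2) 897.01ms=18/7b +299.003ms=6/7b
3) 1196.013ms=24/7b +299.003ms=6/7b
4) 1495.017ms=30/7b +299.003ms=6/7b
5) 1794.02ms=36/7b +299.003ms=6/7b
6) 2093.023ms=6b +261.628ms=3/4b
7) 2354.651ms=27/4b +261.628ms=3/4b
8) 2616.279ms=15/2b +523.256ms=3/2b
9) 3139.535ms=9b +1046.512ms=3b
Σ=12b of 12 (172bpm 6/8) — PASS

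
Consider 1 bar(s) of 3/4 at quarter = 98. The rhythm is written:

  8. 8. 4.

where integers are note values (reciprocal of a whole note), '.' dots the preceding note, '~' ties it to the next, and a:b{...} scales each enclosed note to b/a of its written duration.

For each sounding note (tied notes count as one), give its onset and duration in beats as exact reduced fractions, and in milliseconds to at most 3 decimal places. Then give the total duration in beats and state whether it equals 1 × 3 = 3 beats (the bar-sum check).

1) 0.0ms=0b +459.184ms=3/4b
2) 459.184ms=3/4b +459.184ms=3/4b
3) 918.367ms=3/2b +918.367ms=3/2b
Σ=3b of 3 (98bpm 3/4) — PASS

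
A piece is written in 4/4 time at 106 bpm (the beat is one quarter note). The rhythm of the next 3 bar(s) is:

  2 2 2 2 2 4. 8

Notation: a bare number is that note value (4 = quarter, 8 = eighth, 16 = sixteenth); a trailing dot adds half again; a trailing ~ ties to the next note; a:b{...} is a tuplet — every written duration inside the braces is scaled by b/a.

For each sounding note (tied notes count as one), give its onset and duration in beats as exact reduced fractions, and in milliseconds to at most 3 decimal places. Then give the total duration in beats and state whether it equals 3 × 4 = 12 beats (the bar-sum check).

1) 0.0ms=0b +1132.075ms=2b
2) 1132.075ms=2b +1132.075ms=2b
3) 2264.151ms=4b +1132.075ms=2b
4) 3396.226ms=6b +1132.075ms=2b
5) 4528.302ms=8b +1132.075ms=2b
6) 5660.377ms=10b +849.057ms=3/2b
7) 6509.434ms=23/2b +283.019ms=1/2b
Σ=12b of 12 (106bpm 4/4) — PASS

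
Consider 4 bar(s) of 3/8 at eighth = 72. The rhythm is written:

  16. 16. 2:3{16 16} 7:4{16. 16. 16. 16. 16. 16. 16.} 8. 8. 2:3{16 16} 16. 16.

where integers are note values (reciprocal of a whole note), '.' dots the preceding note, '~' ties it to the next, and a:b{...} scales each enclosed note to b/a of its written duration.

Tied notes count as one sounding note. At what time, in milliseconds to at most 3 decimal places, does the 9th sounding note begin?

1. 0.0ms @ 0 + 625.0ms (3/4)
2. 625.0ms @ 3/4 + 625.0ms (3/4)
3. 1250.0ms @ 3/2 + 625.0ms (3/4)
4. 1875.0ms @ 9/4 + 625.0ms (3/4)
5. 2500.0ms @ 3 + 357.143ms (3/7)
6. 2857.143ms @ 24/7 + 357.143ms (3/7)
7. 3214.286ms @ 27/7 + 357.143ms (3/7)
8. 3571.429ms @ 30/7 + 357.143ms (3/7)
9. 3928.571ms @ 33/7 + 357.143ms (3/7)
10. 4285.714ms @ 36/7 + 357.143ms (3/7)
11. 4642.857ms @ 39/7 + 357.143ms (3/7)
12. 5000.0ms @ 6 + 1250.0ms (3/2)
13. 6250.0ms @ 15/2 + 1250.0ms (3/2)
14. 7500.0ms @ 9 + 625.0ms (3/4)
15. 8125.0ms @ 39/4 + 625.0ms (3/4)
16. 8750.0ms @ 21/2 + 625.0ms (3/4)
17. 9375.0ms @ 45/4 + 625.0ms (3/4)

note 9 onset = 33/7b = 3928.571ms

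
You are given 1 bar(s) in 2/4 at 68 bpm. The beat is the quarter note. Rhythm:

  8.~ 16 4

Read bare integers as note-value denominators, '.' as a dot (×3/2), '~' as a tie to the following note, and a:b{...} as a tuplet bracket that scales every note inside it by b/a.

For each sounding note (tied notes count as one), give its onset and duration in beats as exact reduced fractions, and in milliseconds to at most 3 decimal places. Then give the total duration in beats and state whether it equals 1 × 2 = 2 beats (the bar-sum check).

1) 0.0ms=0b +882.353ms=1b
2) 882.353ms=1b +882.353ms=1b
Σ=2b of 2 (68bpm 2/4) — PASS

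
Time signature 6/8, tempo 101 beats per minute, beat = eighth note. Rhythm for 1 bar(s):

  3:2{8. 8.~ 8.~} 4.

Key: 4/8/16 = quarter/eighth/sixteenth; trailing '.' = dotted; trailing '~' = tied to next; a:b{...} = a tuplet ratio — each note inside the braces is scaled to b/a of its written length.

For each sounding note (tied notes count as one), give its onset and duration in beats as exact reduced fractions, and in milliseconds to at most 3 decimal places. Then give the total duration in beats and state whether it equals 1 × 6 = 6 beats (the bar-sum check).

1) 0.0ms=0b +594.059ms=1b
2) 594.059ms=1b +2970.297ms=5b
Σ=6b of 6 (101bpm 6/8) — PASS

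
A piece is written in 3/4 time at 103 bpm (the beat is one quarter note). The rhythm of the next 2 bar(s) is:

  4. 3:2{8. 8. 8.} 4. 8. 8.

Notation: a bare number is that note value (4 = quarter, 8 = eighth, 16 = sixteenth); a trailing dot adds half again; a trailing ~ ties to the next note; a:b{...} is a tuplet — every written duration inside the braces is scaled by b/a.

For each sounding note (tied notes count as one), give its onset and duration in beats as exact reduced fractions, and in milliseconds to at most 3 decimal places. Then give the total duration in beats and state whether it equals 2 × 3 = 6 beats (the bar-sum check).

1) 0.0ms=0b +873.786ms=3/2b
2) 873.786ms=3/2b +291.262ms=1/2b
3) 1165.049ms=2b +291.262ms=1/2b
4) 1456.311ms=5/2b +291.262ms=1/2b
5) 1747.573ms=3b +873.786ms=3/2b
6) 2621.359ms=9/2b +436.893ms=3/4b
7) 3058.252ms=21/4b +436.893ms=3/4b
Σ=6b of 6 (103bpm 3/4) — PASS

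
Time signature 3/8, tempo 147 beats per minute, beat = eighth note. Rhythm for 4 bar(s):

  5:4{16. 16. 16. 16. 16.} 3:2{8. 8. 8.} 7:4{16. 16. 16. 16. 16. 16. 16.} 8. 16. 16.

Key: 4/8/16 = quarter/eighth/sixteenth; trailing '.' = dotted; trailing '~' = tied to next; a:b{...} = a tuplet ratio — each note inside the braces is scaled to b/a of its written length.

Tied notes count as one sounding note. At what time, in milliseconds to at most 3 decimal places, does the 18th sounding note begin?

note 18 onset = 45/4b = 4591.837ms

1. 0.0ms @ 0 + 244.898ms (3/5)
2. 244.898ms @ 3/5 + 244.898ms (3/5)
3. 489.796ms @ 6/5 + 244.898ms (3/5)
4. 734.694ms @ 9/5 + 244.898ms (3/5)
5. 979.592ms @ 12/5 + 244.898ms (3/5)
6. 1224.49ms @ 3 + 408.163ms (1)
7. 1632.653ms @ 4 + 408.163ms (1)
8. 2040.816ms @ 5 + 408.163ms (1)
9. 2448.98ms @ 6 + 174.927ms (3/7)
10. 2623.907ms @ 45/7 + 174.927ms (3/7)
11. 2798.834ms @ 48/7 + 174.927ms (3/7)
12. 2973.761ms @ 51/7 + 174.927ms (3/7)
13. 3148.688ms @ 54/7 + 174.927ms (3/7)
14. 3323.615ms @ 57/7 + 174.927ms (3/7)
15. 3498.542ms @ 60/7 + 174.927ms (3/7)
16. 3673.469ms @ 9 + 612.245ms (3/2)
17. 4285.714ms @ 21/2 + 306.122ms (3/4)
18. 4591.837ms @ 45/4 + 306.122ms (3/4)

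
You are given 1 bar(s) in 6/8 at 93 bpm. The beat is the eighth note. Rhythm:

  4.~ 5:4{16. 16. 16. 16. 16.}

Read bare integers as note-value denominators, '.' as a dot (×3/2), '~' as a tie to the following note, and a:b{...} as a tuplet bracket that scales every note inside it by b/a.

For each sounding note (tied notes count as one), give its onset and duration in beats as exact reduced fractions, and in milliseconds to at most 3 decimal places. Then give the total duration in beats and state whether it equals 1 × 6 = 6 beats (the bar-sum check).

1) 0.0ms=0b +2322.581ms=18/5b
2) 2322.581ms=18/5b +387.097ms=3/5b
3) 2709.677ms=21/5b +387.097ms=3/5b
4) 3096.774ms=24/5b +387.097ms=3/5b
5) 3483.871ms=27/5b +387.097ms=3/5b
Σ=6b of 6 (93bpm 6/8) — PASS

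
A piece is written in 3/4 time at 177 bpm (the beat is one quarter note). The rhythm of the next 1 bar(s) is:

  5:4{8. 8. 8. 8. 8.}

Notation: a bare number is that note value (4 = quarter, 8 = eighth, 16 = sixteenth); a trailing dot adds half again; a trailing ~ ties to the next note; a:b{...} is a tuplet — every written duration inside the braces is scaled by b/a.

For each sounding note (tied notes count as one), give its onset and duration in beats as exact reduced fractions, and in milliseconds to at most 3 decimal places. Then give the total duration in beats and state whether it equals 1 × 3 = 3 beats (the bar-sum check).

1) 0.0ms=0b +203.39ms=3/5b
2) 203.39ms=3/5b +203.39ms=3/5b
3) 406.78ms=6/5b +203.39ms=3/5b
4) 610.169ms=9/5b +203.39ms=3/5b
5) 813.559ms=12/5b +203.39ms=3/5b
Σ=3b of 3 (177bpm 3/4) — PASS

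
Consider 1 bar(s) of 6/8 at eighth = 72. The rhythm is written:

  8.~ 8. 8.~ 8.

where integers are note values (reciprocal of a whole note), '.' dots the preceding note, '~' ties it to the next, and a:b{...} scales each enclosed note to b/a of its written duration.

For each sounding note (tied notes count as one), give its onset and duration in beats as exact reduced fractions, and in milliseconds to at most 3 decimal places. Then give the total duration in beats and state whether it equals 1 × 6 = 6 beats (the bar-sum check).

1) 0.0ms=0b +2500.0ms=3b
2) 2500.0ms=3b +2500.0ms=3b
Σ=6b of 6 (72bpm 6/8) — PASS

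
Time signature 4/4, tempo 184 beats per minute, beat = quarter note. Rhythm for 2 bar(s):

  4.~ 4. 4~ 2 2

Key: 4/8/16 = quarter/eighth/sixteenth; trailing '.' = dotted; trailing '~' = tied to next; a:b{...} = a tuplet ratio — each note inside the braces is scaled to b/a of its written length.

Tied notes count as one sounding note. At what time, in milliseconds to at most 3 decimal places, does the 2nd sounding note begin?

1. 0.0ms @ 0 + 978.261ms (3)
2. 978.261ms @ 3 + 978.261ms (3)
3. 1956.522ms @ 6 + 652.174ms (2)

note 2 onset = 3b = 978.261ms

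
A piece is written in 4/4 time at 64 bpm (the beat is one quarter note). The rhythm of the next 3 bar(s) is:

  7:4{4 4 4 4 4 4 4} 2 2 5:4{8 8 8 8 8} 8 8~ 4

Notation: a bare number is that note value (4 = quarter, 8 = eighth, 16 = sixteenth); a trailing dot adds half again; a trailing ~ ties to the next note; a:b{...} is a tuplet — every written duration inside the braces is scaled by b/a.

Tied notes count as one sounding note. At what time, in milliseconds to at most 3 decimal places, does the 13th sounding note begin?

note 13 onset = 46/5b = 8625.0ms

1. 0.0ms @ 0 + 535.714ms (4/7)
2. 535.714ms @ 4/7 + 535.714ms (4/7)
3. 1071.429ms @ 8/7 + 535.714ms (4/7)
4. 1607.143ms @ 12/7 + 535.714ms (4/7)
5. 2142.857ms @ 16/7 + 535.714ms (4/7)
6. 2678.571ms @ 20/7 + 535.714ms (4/7)
7. 3214.286ms @ 24/7 + 535.714ms (4/7)
8. 3750.0ms @ 4 + 1875.0ms (2)
9. 5625.0ms @ 6 + 1875.0ms (2)
10. 7500.0ms @ 8 + 375.0ms (2/5)
11. 7875.0ms @ 42/5 + 375.0ms (2/5)
12. 8250.0ms @ 44/5 + 375.0ms (2/5)
13. 8625.0ms @ 46/5 + 375.0ms (2/5)
14. 9000.0ms @ 48/5 + 375.0ms (2/5)
15. 9375.0ms @ 10 + 468.75ms (1/2)
16. 9843.75ms @ 21/2 + 1406.25ms (3/2)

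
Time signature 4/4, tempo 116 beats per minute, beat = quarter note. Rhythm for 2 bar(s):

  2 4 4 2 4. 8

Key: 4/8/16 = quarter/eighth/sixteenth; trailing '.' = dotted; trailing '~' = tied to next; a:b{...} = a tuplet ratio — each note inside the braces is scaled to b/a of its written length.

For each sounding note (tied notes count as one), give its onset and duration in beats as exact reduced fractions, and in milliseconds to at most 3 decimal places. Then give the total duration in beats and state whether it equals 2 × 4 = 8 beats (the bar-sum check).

1) 0.0ms=0b +1034.483ms=2b
2) 1034.483ms=2b +517.241ms=1b
3) 1551.724ms=3b +517.241ms=1b
4) 2068.966ms=4b +1034.483ms=2b
5) 3103.448ms=6b +775.862ms=3/2b
6) 3879.31ms=15/2b +258.621ms=1/2b
Σ=8b of 8 (116bpm 4/4) — PASS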